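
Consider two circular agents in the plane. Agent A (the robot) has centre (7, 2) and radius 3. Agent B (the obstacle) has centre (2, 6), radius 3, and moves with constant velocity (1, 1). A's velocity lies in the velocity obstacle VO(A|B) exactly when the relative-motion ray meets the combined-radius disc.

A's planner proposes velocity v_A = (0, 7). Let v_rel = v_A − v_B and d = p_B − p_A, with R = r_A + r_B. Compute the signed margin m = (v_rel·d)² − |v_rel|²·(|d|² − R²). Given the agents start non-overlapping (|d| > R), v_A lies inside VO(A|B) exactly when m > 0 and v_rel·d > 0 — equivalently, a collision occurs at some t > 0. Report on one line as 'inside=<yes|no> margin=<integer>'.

d = (-5, 4),  |d|² = 41;  R = 3+3 = 6,  c = 41−6² = 5
v_rel = (-1, 6),  |v_rel|² = 37;  v_rel·d = (-1)·(-5) + (6)·(4) = 29
37·t² − 58·t + 5 = 0  ⇒  m = 29² − 37·5 = 656
m = 656 > 0,  v_rel·d = 29 > 0  ⇒  inside

inside=yes margin=656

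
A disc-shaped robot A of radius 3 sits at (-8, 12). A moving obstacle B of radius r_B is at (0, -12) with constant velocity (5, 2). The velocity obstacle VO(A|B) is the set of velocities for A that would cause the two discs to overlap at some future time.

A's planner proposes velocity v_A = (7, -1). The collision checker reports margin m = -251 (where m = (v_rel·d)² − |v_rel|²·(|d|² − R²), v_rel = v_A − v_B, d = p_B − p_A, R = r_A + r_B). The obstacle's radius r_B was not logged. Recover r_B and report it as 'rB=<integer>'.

m = -251
d = (8, -24);  v_rel = (2, -3),  |v_rel|² = 13
v_rel×d = (2)·(-24) − (-3)·(8) = -24
since m = R²·13 − (-24)²:  R² = (576 + -251) / 13 = 25
R = √25 = 5  ⇒  r_B = 5 − 3 = 2

rB=2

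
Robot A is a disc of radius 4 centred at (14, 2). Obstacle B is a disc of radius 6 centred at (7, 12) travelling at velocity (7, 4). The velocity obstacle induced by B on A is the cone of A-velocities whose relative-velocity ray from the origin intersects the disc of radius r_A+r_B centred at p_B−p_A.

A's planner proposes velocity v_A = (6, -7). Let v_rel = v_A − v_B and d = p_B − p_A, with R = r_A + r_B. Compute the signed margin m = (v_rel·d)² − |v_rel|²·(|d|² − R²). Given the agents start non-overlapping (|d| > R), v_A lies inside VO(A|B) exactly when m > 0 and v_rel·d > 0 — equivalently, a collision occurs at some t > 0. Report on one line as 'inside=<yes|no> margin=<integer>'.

d = (-7, 10),  |d|² = 149;  R = 4+6 = 10,  c = 149−10² = 49
v_rel = (-1, -11),  |v_rel|² = 122;  v_rel·d = (-1)·(-7) + (-11)·(10) = -103
122·t² + 206·t + 49 = 0  ⇒  m = (-103)² − 122·49 = 4631
m = 4631 > 0,  v_rel·d = -103 < 0  ⇒  outside

inside=no margin=4631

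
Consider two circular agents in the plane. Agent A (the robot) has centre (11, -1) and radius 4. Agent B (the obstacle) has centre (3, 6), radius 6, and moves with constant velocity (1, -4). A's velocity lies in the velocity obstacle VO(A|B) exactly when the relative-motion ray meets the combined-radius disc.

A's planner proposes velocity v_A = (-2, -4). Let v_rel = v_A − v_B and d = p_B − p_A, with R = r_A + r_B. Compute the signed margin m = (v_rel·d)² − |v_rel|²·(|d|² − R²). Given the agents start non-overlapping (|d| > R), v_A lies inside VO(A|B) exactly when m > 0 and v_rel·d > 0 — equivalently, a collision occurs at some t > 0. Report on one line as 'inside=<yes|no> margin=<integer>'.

d = (-8, 7),  |d|² = 113;  R = 4+6 = 10,  c = 113−10² = 13
v_rel = (-3, 0),  |v_rel|² = 9;  v_rel·d = (-3)·(-8) + (0)·(7) = 24
9·t² − 48·t + 13 = 0  ⇒  m = 24² − 9·13 = 459
m = 459 > 0,  v_rel·d = 24 > 0  ⇒  inside

inside=yes margin=459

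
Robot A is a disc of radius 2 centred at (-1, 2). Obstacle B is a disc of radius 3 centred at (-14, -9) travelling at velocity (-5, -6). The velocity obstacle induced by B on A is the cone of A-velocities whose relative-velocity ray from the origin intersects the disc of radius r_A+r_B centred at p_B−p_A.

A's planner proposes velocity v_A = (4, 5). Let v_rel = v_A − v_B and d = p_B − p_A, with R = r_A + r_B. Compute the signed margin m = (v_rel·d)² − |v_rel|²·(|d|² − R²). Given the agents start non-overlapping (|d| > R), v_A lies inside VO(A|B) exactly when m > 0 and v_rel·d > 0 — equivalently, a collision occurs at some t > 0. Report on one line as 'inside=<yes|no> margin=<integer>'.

d = (-13, -11),  |d|² = 290;  R = 2+3 = 5,  c = 290−5² = 265
v_rel = (9, 11),  |v_rel|² = 202;  v_rel·d = (9)·(-13) + (11)·(-11) = -238
202·t² + 476·t + 265 = 0  ⇒  m = (-238)² − 202·265 = 3114
m = 3114 > 0,  v_rel·d = -238 < 0  ⇒  outside

inside=no margin=3114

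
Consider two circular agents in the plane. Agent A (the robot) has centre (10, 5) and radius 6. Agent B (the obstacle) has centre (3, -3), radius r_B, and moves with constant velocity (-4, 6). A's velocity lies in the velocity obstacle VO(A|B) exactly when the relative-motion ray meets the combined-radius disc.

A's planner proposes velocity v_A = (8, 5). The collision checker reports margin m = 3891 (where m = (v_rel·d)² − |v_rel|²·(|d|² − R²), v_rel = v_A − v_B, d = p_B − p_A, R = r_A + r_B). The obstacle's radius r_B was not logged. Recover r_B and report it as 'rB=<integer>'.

m = 3891
d = (-7, -8);  v_rel = (12, -1),  |v_rel|² = 145
v_rel×d = (12)·(-8) − (-1)·(-7) = -103
since m = R²·145 − (-103)²:  R² = (10609 + 3891) / 145 = 100
R = √100 = 10  ⇒  r_B = 10 − 6 = 4

rB=4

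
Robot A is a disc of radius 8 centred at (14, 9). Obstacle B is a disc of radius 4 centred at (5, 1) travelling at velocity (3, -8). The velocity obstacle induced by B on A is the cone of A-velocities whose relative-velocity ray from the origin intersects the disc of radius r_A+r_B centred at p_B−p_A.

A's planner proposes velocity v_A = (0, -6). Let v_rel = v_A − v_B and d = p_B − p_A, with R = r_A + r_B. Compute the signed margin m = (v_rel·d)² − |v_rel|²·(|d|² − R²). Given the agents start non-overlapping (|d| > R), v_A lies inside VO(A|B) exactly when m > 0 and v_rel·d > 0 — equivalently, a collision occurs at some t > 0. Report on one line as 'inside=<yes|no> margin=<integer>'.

d = (-9, -8),  |d|² = 145;  R = 8+4 = 12,  c = 145−12² = 1
v_rel = (-3, 2),  |v_rel|² = 13;  v_rel·d = (-3)·(-9) + (2)·(-8) = 11
13·t² − 22·t + 1 = 0  ⇒  m = 11² − 13·1 = 108
m = 108 > 0,  v_rel·d = 11 > 0  ⇒  inside

inside=yes margin=108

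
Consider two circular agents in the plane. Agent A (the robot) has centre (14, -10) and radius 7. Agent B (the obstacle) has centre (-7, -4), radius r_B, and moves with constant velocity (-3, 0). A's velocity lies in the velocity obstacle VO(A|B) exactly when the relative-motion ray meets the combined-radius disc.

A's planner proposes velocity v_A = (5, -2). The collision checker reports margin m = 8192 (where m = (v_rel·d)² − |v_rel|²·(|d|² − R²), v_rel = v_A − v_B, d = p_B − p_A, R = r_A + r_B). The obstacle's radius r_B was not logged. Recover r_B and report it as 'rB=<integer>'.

m = 8192
d = (-21, 6);  v_rel = (8, -2),  |v_rel|² = 68
v_rel×d = (8)·(6) − (-2)·(-21) = 6
since m = R²·68 − 6²:  R² = (36 + 8192) / 68 = 121
R = √121 = 11  ⇒  r_B = 11 − 7 = 4

rB=4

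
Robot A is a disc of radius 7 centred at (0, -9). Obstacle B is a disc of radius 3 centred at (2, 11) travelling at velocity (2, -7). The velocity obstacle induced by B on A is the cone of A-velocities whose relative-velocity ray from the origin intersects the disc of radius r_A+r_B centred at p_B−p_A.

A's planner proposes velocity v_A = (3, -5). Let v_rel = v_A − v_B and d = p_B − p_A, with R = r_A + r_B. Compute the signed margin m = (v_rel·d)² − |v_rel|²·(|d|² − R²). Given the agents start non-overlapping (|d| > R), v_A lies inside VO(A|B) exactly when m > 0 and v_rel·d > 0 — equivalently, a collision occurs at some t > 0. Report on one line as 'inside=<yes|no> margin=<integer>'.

d = (2, 20),  |d|² = 404;  R = 7+3 = 10,  c = 404−10² = 304
v_rel = (1, 2),  |v_rel|² = 5;  v_rel·d = (1)·(2) + (2)·(20) = 42
5·t² − 84·t + 304 = 0  ⇒  m = 42² − 5·304 = 244
m = 244 > 0,  v_rel·d = 42 > 0  ⇒  inside

inside=yes margin=244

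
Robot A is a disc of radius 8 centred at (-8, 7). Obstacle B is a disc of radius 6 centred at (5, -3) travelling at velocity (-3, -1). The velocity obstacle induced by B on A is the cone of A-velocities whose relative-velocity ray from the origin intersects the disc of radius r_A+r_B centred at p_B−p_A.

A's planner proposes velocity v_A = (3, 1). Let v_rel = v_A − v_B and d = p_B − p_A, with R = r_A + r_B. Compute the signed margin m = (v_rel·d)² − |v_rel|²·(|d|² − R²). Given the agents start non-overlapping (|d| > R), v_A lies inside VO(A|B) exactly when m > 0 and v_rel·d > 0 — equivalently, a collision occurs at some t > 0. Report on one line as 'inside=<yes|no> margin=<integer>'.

d = (13, -10),  |d|² = 269;  R = 8+6 = 14,  c = 269−14² = 73
v_rel = (6, 2),  |v_rel|² = 40;  v_rel·d = (6)·(13) + (2)·(-10) = 58
40·t² − 116·t + 73 = 0  ⇒  m = 58² − 40·73 = 444
m = 444 > 0,  v_rel·d = 58 > 0  ⇒  inside

inside=yes margin=444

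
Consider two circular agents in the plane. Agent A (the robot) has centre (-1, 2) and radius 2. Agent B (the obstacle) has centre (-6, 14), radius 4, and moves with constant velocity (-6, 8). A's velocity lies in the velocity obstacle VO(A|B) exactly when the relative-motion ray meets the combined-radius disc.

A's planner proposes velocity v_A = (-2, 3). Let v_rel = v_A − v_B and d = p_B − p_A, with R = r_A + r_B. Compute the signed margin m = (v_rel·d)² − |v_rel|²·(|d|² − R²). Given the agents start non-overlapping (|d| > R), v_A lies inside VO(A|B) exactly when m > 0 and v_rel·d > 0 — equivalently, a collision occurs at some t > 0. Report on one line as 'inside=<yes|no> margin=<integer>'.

d = (-5, 12),  |d|² = 169;  R = 2+4 = 6,  c = 169−6² = 133
v_rel = (4, -5),  |v_rel|² = 41;  v_rel·d = (4)·(-5) + (-5)·(12) = -80
41·t² + 160·t + 133 = 0  ⇒  m = (-80)² − 41·133 = 947
m = 947 > 0,  v_rel·d = -80 < 0  ⇒  outside

inside=no margin=947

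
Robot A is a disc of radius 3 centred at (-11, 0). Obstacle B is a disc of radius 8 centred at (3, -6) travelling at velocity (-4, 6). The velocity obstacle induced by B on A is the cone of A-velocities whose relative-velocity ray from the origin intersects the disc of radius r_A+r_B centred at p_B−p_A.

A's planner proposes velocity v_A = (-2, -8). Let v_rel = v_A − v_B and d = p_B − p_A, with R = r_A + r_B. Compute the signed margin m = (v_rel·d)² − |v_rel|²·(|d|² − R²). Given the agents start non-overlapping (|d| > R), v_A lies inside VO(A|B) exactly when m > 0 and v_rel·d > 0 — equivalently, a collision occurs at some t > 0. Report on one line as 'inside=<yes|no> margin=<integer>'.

d = (14, -6),  |d|² = 232;  R = 3+8 = 11,  c = 232−11² = 111
v_rel = (2, -14),  |v_rel|² = 200;  v_rel·d = (2)·(14) + (-14)·(-6) = 112
200·t² − 224·t + 111 = 0  ⇒  m = 112² − 200·111 = -9656
m = -9656 < 0,  v_rel·d = 112 > 0  ⇒  outside

inside=no margin=-9656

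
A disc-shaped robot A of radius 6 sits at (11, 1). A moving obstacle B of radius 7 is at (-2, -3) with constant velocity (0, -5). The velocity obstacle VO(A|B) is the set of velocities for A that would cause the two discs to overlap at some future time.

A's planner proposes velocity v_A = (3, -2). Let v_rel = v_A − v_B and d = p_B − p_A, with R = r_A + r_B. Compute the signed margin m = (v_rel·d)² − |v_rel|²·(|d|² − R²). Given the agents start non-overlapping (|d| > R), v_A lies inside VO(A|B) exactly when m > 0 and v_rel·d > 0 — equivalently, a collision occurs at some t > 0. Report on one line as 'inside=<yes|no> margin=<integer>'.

d = (-13, -4),  |d|² = 185;  R = 6+7 = 13,  c = 185−13² = 16
v_rel = (3, 3),  |v_rel|² = 18;  v_rel·d = (3)·(-13) + (3)·(-4) = -51
18·t² + 102·t + 16 = 0  ⇒  m = (-51)² − 18·16 = 2313
m = 2313 > 0,  v_rel·d = -51 < 0  ⇒  outside

inside=no margin=2313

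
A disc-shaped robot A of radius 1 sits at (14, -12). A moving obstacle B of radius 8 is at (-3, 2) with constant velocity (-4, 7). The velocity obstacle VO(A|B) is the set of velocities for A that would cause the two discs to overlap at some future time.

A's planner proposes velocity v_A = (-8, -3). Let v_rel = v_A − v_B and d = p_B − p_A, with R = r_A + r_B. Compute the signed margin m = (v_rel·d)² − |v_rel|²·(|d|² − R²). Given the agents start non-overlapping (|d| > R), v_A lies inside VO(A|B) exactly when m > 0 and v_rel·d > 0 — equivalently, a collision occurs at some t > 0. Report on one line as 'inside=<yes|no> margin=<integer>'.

d = (-17, 14),  |d|² = 485;  R = 1+8 = 9,  c = 485−9² = 404
v_rel = (-4, -10),  |v_rel|² = 116;  v_rel·d = (-4)·(-17) + (-10)·(14) = -72
116·t² + 144·t + 404 = 0  ⇒  m = (-72)² − 116·404 = -41680
m = -41680 < 0,  v_rel·d = -72 < 0  ⇒  outside

inside=no margin=-41680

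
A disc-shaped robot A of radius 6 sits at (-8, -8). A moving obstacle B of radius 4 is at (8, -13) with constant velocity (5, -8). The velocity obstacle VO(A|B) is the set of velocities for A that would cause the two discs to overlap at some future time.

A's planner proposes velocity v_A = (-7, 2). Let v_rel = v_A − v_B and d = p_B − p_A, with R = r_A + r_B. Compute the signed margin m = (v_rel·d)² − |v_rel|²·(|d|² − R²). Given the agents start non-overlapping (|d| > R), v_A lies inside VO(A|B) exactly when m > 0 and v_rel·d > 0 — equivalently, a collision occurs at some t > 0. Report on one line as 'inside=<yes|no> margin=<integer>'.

d = (16, -5),  |d|² = 281;  R = 6+4 = 10,  c = 281−10² = 181
v_rel = (-12, 10),  |v_rel|² = 244;  v_rel·d = (-12)·(16) + (10)·(-5) = -242
244·t² + 484·t + 181 = 0  ⇒  m = (-242)² − 244·181 = 14400
m = 14400 > 0,  v_rel·d = -242 < 0  ⇒  outside

inside=no margin=14400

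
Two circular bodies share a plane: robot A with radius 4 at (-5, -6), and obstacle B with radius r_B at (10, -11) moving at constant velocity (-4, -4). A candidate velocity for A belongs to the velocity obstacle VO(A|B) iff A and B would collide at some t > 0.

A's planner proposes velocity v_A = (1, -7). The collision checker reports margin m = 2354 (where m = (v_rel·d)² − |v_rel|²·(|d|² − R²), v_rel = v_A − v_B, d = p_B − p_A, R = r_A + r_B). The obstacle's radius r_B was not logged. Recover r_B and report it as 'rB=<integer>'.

m = 2354
d = (15, -5);  v_rel = (5, -3),  |v_rel|² = 34
v_rel×d = (5)·(-5) − (-3)·(15) = 20
since m = R²·34 − 20²:  R² = (400 + 2354) / 34 = 81
R = √81 = 9  ⇒  r_B = 9 − 4 = 5

rB=5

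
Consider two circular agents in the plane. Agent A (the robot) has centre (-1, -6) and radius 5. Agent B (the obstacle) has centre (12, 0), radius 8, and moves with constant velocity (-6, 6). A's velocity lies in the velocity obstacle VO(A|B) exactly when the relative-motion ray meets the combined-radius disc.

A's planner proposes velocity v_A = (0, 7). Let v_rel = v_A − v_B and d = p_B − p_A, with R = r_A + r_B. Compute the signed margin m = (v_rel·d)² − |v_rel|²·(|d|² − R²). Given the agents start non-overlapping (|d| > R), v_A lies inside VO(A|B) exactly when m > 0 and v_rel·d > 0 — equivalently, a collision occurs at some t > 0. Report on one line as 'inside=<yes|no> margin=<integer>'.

d = (13, 6),  |d|² = 205;  R = 5+8 = 13,  c = 205−13² = 36
v_rel = (6, 1),  |v_rel|² = 37;  v_rel·d = (6)·(13) + (1)·(6) = 84
37·t² − 168·t + 36 = 0  ⇒  m = 84² − 37·36 = 5724
m = 5724 > 0,  v_rel·d = 84 > 0  ⇒  inside

inside=yes margin=5724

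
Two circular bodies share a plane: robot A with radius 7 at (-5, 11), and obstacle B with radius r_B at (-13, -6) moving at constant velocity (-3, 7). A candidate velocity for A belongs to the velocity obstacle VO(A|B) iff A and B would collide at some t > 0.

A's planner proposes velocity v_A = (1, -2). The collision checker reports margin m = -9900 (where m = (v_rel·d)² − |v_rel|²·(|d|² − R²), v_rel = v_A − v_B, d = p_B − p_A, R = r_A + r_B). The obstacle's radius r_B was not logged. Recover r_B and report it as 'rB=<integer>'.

m = -9900
d = (-8, -17);  v_rel = (4, -9),  |v_rel|² = 97
v_rel×d = (4)·(-17) − (-9)·(-8) = -140
since m = R²·97 − (-140)²:  R² = (19600 + -9900) / 97 = 100
R = √100 = 10  ⇒  r_B = 10 − 7 = 3

rB=3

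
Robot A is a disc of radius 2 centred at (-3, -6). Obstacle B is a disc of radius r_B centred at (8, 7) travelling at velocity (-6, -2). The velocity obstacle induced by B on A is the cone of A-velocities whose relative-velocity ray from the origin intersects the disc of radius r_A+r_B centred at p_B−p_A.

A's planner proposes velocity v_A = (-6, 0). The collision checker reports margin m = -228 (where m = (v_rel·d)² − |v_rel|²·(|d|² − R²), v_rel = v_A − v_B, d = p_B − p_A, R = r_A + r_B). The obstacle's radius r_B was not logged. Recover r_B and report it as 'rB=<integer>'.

m = -228
d = (11, 13);  v_rel = (0, 2),  |v_rel|² = 4
v_rel×d = (0)·(13) − (2)·(11) = -22
since m = R²·4 − (-22)²:  R² = (484 + -228) / 4 = 64
R = √64 = 8  ⇒  r_B = 8 − 2 = 6

rB=6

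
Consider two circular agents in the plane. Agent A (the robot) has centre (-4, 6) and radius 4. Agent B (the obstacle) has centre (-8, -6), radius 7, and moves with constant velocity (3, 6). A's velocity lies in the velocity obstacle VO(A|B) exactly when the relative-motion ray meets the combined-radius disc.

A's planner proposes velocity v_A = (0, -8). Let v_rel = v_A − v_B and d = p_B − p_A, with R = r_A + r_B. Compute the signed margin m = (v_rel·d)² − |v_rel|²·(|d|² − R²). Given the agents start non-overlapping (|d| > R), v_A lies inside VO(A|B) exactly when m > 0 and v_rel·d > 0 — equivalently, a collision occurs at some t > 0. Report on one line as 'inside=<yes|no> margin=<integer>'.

d = (-4, -12),  |d|² = 160;  R = 4+7 = 11,  c = 160−11² = 39
v_rel = (-3, -14),  |v_rel|² = 205;  v_rel·d = (-3)·(-4) + (-14)·(-12) = 180
205·t² − 360·t + 39 = 0  ⇒  m = 180² − 205·39 = 24405
m = 24405 > 0,  v_rel·d = 180 > 0  ⇒  inside

inside=yes margin=24405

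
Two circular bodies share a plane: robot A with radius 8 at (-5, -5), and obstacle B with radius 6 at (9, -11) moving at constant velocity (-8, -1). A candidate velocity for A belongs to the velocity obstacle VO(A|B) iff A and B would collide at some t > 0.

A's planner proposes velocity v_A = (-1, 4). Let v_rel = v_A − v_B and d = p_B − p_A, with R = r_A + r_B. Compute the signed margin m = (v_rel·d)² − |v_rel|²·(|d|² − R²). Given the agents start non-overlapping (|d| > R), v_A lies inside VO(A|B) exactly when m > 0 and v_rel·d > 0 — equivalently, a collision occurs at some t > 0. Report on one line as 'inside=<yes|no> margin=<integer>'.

d = (14, -6),  |d|² = 232;  R = 8+6 = 14,  c = 232−14² = 36
v_rel = (7, 5),  |v_rel|² = 74;  v_rel·d = (7)·(14) + (5)·(-6) = 68
74·t² − 136·t + 36 = 0  ⇒  m = 68² − 74·36 = 1960
m = 1960 > 0,  v_rel·d = 68 > 0  ⇒  inside

inside=yes margin=1960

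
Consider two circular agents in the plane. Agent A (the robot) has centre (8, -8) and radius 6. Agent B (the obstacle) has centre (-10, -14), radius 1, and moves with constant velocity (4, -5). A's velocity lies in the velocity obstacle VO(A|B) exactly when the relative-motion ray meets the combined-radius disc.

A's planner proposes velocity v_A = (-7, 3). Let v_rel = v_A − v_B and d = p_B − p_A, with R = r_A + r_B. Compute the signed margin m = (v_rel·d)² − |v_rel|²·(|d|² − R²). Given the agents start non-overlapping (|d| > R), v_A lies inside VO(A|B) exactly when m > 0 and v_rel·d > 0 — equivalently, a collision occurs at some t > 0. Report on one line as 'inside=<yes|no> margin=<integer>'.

d = (-18, -6),  |d|² = 360;  R = 6+1 = 7,  c = 360−7² = 311
v_rel = (-11, 8),  |v_rel|² = 185;  v_rel·d = (-11)·(-18) + (8)·(-6) = 150
185·t² − 300·t + 311 = 0  ⇒  m = 150² − 185·311 = -35035
m = -35035 < 0,  v_rel·d = 150 > 0  ⇒  outside

inside=no margin=-35035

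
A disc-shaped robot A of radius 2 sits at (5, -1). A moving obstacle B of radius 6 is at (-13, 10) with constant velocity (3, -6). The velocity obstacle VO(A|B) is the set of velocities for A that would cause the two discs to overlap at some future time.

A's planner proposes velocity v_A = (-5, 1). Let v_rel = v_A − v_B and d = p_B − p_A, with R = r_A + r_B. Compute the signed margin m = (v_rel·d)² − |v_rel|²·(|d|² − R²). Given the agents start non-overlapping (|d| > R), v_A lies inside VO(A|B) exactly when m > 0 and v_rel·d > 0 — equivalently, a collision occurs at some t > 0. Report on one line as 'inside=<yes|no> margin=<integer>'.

d = (-18, 11),  |d|² = 445;  R = 2+6 = 8,  c = 445−8² = 381
v_rel = (-8, 7),  |v_rel|² = 113;  v_rel·d = (-8)·(-18) + (7)·(11) = 221
113·t² − 442·t + 381 = 0  ⇒  m = 221² − 113·381 = 5788
m = 5788 > 0,  v_rel·d = 221 > 0  ⇒  inside

inside=yes margin=5788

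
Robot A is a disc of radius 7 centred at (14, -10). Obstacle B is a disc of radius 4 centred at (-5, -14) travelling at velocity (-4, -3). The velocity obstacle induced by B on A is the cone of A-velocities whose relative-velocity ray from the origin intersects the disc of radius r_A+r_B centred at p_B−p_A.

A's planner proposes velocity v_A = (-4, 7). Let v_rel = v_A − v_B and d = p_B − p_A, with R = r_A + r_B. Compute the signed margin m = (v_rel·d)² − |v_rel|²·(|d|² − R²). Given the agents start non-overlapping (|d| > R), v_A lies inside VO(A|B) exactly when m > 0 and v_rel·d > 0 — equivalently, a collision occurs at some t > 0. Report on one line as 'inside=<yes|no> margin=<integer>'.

d = (-19, -4),  |d|² = 377;  R = 7+4 = 11,  c = 377−11² = 256
v_rel = (0, 10),  |v_rel|² = 100;  v_rel·d = (0)·(-19) + (10)·(-4) = -40
100·t² + 80·t + 256 = 0  ⇒  m = (-40)² − 100·256 = -24000
m = -24000 < 0,  v_rel·d = -40 < 0  ⇒  outside

inside=no margin=-24000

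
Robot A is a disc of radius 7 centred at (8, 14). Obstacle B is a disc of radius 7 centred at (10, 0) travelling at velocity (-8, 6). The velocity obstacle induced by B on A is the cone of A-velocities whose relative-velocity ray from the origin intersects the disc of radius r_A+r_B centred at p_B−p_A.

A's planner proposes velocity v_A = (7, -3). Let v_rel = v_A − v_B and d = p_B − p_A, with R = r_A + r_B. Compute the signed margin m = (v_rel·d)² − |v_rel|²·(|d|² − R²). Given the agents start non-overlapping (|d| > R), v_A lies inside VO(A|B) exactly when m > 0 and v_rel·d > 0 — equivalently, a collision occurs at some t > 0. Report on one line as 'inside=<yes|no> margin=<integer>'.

d = (2, -14),  |d|² = 200;  R = 7+7 = 14,  c = 200−14² = 4
v_rel = (15, -9),  |v_rel|² = 306;  v_rel·d = (15)·(2) + (-9)·(-14) = 156
306·t² − 312·t + 4 = 0  ⇒  m = 156² − 306·4 = 23112
m = 23112 > 0,  v_rel·d = 156 > 0  ⇒  inside

inside=yes margin=23112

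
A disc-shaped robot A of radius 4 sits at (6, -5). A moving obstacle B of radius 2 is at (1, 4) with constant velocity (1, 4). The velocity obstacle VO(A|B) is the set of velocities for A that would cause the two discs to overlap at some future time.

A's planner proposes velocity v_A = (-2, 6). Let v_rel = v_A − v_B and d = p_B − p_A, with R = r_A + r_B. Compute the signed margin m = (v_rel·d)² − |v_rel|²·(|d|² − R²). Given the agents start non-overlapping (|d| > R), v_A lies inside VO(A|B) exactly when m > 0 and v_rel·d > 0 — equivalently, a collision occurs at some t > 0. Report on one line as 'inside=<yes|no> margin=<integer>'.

d = (-5, 9),  |d|² = 106;  R = 4+2 = 6,  c = 106−6² = 70
v_rel = (-3, 2),  |v_rel|² = 13;  v_rel·d = (-3)·(-5) + (2)·(9) = 33
13·t² − 66·t + 70 = 0  ⇒  m = 33² − 13·70 = 179
m = 179 > 0,  v_rel·d = 33 > 0  ⇒  inside

inside=yes margin=179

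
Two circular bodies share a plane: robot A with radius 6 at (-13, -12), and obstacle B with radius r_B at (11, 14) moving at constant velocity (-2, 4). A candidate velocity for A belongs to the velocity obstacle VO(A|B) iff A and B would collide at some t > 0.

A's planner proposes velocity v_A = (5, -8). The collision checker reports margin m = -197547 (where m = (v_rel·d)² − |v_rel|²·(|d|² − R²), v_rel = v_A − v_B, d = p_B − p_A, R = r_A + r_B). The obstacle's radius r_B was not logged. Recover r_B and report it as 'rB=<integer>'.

m = -197547
d = (24, 26);  v_rel = (7, -12),  |v_rel|² = 193
v_rel×d = (7)·(26) − (-12)·(24) = 470
since m = R²·193 − 470²:  R² = (220900 + -197547) / 193 = 121
R = √121 = 11  ⇒  r_B = 11 − 6 = 5

rB=5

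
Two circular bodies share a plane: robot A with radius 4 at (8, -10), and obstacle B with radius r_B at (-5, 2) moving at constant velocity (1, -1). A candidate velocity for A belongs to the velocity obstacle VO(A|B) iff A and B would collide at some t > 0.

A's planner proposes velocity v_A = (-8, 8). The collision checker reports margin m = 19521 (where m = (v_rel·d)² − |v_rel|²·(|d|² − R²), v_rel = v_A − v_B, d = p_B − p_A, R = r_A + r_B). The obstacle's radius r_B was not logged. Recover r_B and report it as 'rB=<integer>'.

m = 19521
d = (-13, 12);  v_rel = (-9, 9),  |v_rel|² = 162
v_rel×d = (-9)·(12) − (9)·(-13) = 9
since m = R²·162 − 9²:  R² = (81 + 19521) / 162 = 121
R = √121 = 11  ⇒  r_B = 11 − 4 = 7

rB=7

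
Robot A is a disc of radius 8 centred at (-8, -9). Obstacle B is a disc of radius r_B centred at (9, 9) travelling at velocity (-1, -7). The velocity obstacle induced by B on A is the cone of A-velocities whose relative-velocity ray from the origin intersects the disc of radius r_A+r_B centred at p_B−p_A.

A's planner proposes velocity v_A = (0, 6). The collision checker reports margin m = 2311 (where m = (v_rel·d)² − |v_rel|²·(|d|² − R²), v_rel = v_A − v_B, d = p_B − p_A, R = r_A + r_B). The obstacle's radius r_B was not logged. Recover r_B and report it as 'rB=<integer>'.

m = 2311
d = (17, 18);  v_rel = (1, 13),  |v_rel|² = 170
v_rel×d = (1)·(18) − (13)·(17) = -203
since m = R²·170 − (-203)²:  R² = (41209 + 2311) / 170 = 256
R = √256 = 16  ⇒  r_B = 16 − 8 = 8

rB=8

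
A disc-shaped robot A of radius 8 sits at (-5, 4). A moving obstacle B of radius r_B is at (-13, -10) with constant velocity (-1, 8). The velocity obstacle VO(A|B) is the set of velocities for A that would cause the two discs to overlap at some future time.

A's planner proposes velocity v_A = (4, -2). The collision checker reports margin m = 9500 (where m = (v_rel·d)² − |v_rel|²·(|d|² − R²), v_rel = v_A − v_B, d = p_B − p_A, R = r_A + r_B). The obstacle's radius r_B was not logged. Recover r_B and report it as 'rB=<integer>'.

m = 9500
d = (-8, -14);  v_rel = (5, -10),  |v_rel|² = 125
v_rel×d = (5)·(-14) − (-10)·(-8) = -150
since m = R²·125 − (-150)²:  R² = (22500 + 9500) / 125 = 256
R = √256 = 16  ⇒  r_B = 16 − 8 = 8

rB=8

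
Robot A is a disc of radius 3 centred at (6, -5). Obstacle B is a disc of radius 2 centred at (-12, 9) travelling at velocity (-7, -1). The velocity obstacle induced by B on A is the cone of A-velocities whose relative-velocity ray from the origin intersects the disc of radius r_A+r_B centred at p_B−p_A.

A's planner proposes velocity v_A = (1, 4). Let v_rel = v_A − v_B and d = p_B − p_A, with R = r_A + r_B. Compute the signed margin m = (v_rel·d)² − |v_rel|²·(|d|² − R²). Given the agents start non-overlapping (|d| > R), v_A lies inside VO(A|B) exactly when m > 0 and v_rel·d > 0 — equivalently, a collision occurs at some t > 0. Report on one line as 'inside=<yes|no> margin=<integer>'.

d = (-18, 14),  |d|² = 520;  R = 3+2 = 5,  c = 520−5² = 495
v_rel = (8, 5),  |v_rel|² = 89;  v_rel·d = (8)·(-18) + (5)·(14) = -74
89·t² + 148·t + 495 = 0  ⇒  m = (-74)² − 89·495 = -38579
m = -38579 < 0,  v_rel·d = -74 < 0  ⇒  outside

inside=no margin=-38579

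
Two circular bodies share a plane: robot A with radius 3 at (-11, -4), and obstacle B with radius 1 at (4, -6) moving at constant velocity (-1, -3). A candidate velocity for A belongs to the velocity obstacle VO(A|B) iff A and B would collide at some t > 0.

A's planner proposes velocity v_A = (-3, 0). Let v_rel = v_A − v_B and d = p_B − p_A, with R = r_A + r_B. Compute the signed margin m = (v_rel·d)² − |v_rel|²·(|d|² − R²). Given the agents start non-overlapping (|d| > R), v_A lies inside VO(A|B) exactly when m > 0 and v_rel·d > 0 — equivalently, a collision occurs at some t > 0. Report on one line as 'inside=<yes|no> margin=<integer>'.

d = (15, -2),  |d|² = 229;  R = 3+1 = 4,  c = 229−4² = 213
v_rel = (-2, 3),  |v_rel|² = 13;  v_rel·d = (-2)·(15) + (3)·(-2) = -36
13·t² + 72·t + 213 = 0  ⇒  m = (-36)² − 13·213 = -1473
m = -1473 < 0,  v_rel·d = -36 < 0  ⇒  outside

inside=no margin=-1473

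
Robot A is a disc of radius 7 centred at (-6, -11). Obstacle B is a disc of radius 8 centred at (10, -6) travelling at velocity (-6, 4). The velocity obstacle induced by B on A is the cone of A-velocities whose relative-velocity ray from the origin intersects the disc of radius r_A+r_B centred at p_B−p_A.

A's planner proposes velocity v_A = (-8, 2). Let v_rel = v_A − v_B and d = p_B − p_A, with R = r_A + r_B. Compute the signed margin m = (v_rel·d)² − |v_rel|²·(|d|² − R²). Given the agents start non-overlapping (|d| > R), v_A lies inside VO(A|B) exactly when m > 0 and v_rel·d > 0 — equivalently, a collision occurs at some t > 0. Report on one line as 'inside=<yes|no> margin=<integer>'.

d = (16, 5),  |d|² = 281;  R = 7+8 = 15,  c = 281−15² = 56
v_rel = (-2, -2),  |v_rel|² = 8;  v_rel·d = (-2)·(16) + (-2)·(5) = -42
8·t² + 84·t + 56 = 0  ⇒  m = (-42)² − 8·56 = 1316
m = 1316 > 0,  v_rel·d = -42 < 0  ⇒  outside

inside=no margin=1316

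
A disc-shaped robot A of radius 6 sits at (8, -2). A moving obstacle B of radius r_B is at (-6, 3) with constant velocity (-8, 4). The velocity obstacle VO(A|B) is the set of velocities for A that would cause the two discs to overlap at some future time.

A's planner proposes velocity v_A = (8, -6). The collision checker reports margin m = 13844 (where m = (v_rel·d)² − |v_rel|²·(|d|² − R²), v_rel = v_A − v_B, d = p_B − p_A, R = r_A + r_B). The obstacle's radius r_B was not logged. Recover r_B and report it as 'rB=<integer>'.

m = 13844
d = (-14, 5);  v_rel = (16, -10),  |v_rel|² = 356
v_rel×d = (16)·(5) − (-10)·(-14) = -60
since m = R²·356 − (-60)²:  R² = (3600 + 13844) / 356 = 49
R = √49 = 7  ⇒  r_B = 7 − 6 = 1

rB=1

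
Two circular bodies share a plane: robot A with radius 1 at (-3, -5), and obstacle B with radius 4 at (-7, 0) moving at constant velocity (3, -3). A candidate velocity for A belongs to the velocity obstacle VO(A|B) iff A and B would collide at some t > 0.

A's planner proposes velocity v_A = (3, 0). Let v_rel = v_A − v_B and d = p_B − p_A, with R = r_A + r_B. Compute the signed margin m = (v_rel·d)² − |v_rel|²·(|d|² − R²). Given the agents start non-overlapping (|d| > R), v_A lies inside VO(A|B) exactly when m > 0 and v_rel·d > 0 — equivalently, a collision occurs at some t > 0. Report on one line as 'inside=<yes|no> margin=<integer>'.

d = (-4, 5),  |d|² = 41;  R = 1+4 = 5,  c = 41−5² = 16
v_rel = (0, 3),  |v_rel|² = 9;  v_rel·d = (0)·(-4) + (3)·(5) = 15
9·t² − 30·t + 16 = 0  ⇒  m = 15² − 9·16 = 81
m = 81 > 0,  v_rel·d = 15 > 0  ⇒  inside

inside=yes margin=81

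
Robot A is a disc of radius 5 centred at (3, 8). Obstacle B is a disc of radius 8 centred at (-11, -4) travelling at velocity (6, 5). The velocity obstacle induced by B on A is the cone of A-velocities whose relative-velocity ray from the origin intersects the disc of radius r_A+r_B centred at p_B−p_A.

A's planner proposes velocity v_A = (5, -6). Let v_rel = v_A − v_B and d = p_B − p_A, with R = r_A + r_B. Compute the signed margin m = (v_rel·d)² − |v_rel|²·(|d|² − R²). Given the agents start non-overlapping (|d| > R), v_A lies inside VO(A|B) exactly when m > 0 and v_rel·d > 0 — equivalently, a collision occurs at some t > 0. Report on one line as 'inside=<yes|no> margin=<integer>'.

d = (-14, -12),  |d|² = 340;  R = 5+8 = 13,  c = 340−13² = 171
v_rel = (-1, -11),  |v_rel|² = 122;  v_rel·d = (-1)·(-14) + (-11)·(-12) = 146
122·t² − 292·t + 171 = 0  ⇒  m = 146² − 122·171 = 454
m = 454 > 0,  v_rel·d = 146 > 0  ⇒  inside

inside=yes margin=454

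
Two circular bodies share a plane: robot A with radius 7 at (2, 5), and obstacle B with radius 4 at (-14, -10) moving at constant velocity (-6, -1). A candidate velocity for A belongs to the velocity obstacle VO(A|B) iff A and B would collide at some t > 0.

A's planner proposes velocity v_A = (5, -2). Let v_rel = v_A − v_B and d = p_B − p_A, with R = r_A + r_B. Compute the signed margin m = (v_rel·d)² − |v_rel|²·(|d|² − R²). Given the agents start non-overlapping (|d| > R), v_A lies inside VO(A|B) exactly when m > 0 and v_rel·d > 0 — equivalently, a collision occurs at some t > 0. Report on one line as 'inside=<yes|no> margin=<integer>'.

d = (-16, -15),  |d|² = 481;  R = 7+4 = 11,  c = 481−11² = 360
v_rel = (11, -1),  |v_rel|² = 122;  v_rel·d = (11)·(-16) + (-1)·(-15) = -161
122·t² + 322·t + 360 = 0  ⇒  m = (-161)² − 122·360 = -17999
m = -17999 < 0,  v_rel·d = -161 < 0  ⇒  outside

inside=no margin=-17999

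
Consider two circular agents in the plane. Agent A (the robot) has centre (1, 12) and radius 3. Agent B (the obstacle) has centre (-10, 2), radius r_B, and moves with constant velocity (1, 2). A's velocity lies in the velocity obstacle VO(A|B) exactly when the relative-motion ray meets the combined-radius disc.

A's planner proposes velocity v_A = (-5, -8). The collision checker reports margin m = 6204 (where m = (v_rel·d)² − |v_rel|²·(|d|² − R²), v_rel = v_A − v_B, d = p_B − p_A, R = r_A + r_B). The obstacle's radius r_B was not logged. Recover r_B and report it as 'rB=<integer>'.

m = 6204
d = (-11, -10);  v_rel = (-6, -10),  |v_rel|² = 136
v_rel×d = (-6)·(-10) − (-10)·(-11) = -50
since m = R²·136 − (-50)²:  R² = (2500 + 6204) / 136 = 64
R = √64 = 8  ⇒  r_B = 8 − 3 = 5

rB=5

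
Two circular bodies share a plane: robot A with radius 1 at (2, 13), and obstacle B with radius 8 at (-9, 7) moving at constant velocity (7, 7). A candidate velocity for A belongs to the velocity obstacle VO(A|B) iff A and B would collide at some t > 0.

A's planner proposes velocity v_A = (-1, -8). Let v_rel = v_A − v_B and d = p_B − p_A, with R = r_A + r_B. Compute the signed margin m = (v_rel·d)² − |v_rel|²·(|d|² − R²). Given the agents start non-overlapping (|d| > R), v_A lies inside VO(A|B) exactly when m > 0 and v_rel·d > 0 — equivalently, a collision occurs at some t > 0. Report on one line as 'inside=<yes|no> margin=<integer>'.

d = (-11, -6),  |d|² = 157;  R = 1+8 = 9,  c = 157−9² = 76
v_rel = (-8, -15),  |v_rel|² = 289;  v_rel·d = (-8)·(-11) + (-15)·(-6) = 178
289·t² − 356·t + 76 = 0  ⇒  m = 178² − 289·76 = 9720
m = 9720 > 0,  v_rel·d = 178 > 0  ⇒  inside

inside=yes margin=9720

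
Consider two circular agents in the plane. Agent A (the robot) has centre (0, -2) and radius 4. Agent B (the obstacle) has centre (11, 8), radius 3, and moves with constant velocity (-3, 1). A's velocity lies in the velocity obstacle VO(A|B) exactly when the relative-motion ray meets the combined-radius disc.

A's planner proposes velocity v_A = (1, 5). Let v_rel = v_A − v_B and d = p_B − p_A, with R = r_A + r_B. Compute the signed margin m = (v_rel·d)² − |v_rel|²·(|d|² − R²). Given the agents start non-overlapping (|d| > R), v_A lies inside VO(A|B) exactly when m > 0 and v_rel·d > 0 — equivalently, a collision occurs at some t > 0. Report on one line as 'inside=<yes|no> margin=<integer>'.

d = (11, 10),  |d|² = 221;  R = 4+3 = 7,  c = 221−7² = 172
v_rel = (4, 4),  |v_rel|² = 32;  v_rel·d = (4)·(11) + (4)·(10) = 84
32·t² − 168·t + 172 = 0  ⇒  m = 84² − 32·172 = 1552
m = 1552 > 0,  v_rel·d = 84 > 0  ⇒  inside

inside=yes margin=1552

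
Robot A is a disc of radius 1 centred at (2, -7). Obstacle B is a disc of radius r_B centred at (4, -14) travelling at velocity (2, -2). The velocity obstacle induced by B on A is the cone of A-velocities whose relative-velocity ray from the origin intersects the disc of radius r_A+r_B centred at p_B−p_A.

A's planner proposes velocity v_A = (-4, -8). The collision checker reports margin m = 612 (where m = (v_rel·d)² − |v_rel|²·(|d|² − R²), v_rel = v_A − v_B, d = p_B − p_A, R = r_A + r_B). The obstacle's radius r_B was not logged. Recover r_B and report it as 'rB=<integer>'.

m = 612
d = (2, -7);  v_rel = (-6, -6),  |v_rel|² = 72
v_rel×d = (-6)·(-7) − (-6)·(2) = 54
since m = R²·72 − 54²:  R² = (2916 + 612) / 72 = 49
R = √49 = 7  ⇒  r_B = 7 − 1 = 6

rB=6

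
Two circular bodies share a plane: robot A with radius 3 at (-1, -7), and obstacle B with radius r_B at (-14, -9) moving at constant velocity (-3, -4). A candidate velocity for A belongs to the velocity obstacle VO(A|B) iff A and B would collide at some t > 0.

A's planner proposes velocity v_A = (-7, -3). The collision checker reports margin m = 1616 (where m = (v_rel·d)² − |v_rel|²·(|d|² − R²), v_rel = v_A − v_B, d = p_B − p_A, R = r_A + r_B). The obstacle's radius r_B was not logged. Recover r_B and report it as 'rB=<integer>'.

m = 1616
d = (-13, -2);  v_rel = (-4, 1),  |v_rel|² = 17
v_rel×d = (-4)·(-2) − (1)·(-13) = 21
since m = R²·17 − 21²:  R² = (441 + 1616) / 17 = 121
R = √121 = 11  ⇒  r_B = 11 − 3 = 8

rB=8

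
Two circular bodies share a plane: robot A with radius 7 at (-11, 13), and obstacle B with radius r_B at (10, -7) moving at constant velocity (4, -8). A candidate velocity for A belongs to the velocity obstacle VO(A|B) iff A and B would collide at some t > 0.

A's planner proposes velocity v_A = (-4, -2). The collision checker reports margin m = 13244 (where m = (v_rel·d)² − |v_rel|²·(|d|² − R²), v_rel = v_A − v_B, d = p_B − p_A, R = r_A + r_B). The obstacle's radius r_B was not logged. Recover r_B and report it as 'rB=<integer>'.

m = 13244
d = (21, -20);  v_rel = (-8, 6),  |v_rel|² = 100
v_rel×d = (-8)·(-20) − (6)·(21) = 34
since m = R²·100 − 34²:  R² = (1156 + 13244) / 100 = 144
R = √144 = 12  ⇒  r_B = 12 − 7 = 5

rB=5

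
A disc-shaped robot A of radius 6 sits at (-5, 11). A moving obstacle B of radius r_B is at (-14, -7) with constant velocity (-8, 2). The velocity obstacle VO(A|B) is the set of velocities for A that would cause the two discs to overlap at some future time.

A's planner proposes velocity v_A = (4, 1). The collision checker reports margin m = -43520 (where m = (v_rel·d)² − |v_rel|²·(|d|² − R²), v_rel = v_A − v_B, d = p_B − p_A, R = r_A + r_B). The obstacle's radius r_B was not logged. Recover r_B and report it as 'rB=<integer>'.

m = -43520
d = (-9, -18);  v_rel = (12, -1),  |v_rel|² = 145
v_rel×d = (12)·(-18) − (-1)·(-9) = -225
since m = R²·145 − (-225)²:  R² = (50625 + -43520) / 145 = 49
R = √49 = 7  ⇒  r_B = 7 − 6 = 1

rB=1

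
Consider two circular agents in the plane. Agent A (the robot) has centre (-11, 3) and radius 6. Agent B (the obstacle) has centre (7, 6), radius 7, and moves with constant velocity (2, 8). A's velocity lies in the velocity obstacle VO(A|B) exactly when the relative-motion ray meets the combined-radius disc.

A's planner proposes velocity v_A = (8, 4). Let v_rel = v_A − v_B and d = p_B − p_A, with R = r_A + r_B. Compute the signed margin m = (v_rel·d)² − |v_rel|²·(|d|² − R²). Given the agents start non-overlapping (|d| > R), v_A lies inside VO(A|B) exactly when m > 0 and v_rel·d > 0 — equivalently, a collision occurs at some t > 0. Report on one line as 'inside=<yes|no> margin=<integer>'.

d = (18, 3),  |d|² = 333;  R = 6+7 = 13,  c = 333−13² = 164
v_rel = (6, -4),  |v_rel|² = 52;  v_rel·d = (6)·(18) + (-4)·(3) = 96
52·t² − 192·t + 164 = 0  ⇒  m = 96² − 52·164 = 688
m = 688 > 0,  v_rel·d = 96 > 0  ⇒  inside

inside=yes margin=688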